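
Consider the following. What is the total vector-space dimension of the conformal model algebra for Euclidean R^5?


The conformal model of R^5 uses Cl(6,1): the 5 Euclidean generators plus two extra orthogonal generators e+ (e+^2 = +1) and e- (e-^2 = -1), from which the null vectors e0, einf are built.
Number of generators m = 5 + 2 = 7.
dim Cl(p,q) = 2^m = 2^7 = 128


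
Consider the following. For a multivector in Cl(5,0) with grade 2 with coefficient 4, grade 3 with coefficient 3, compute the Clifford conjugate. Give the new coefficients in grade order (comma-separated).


Clifford conjugate sign for grade k: (-1)^(k(k+1)/2)
Grade 2: (-1)^(2*3/2) = (-1)^3 = -1, coeff 4 -> -4
Grade 3: (-1)^(3*4/2) = (-1)^6 = 1, coeff 3 -> 3
Conjugated coefficients: -4, 3


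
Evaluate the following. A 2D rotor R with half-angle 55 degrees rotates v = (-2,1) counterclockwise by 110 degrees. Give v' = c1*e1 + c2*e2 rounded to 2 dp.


Rotor R = cos(55deg) - sin(55deg)*e12
Rotation angle theta = 2 * 55 = 110 degrees
v' = R*v*~R rotates v by theta.
cos(110deg) = -0.3420, sin(110deg) = 0.9397
v'_1 = -2*cos(110deg) - 1*sin(110deg)
= -2*(-0.3420) - 1*0.9397
= -0.26
v'_2 = -2*sin(110deg) + 1*cos(110deg)
= -2*0.9397 + 1*(-0.3420)
= -2.22
v' = -0.26*e1 - 2.22*e2


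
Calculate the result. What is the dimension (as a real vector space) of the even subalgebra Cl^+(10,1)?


Even subalgebra dimension = 2^(n-1)
n = 10 + 1 = 11
2^(11 - 1) = 2^10 = 1024
Verification: sum of C(11,k) for even k = 1 + 55 + 330 + 462 + 165 + 11 = 1024
Result = 1024


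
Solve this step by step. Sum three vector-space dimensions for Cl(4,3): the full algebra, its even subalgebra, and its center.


n = 4 + 3 = 7
Total dim = 2^7 = 128
Even subalgebra dim = 2^6 = 64
n is odd, so center dim = 2
Sum = 128 + 64 + 2 = 194


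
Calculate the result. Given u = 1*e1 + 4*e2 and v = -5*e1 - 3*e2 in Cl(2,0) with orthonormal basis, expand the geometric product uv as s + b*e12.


Expand: (1*e1 + 4*e2)(-5*e1 - 3*e2)
= 1*(-5)*e1e1 + 1*(-3)*e1e2 + 4*(-5)*e2e1 + 4*(-3)*e2e2
Using e1^2 = e2^2 = 1, e2e1 = -e1e2:
Scalar part s = 1*(-5) + 4*(-3) = -5 + (-12) = -17
Bivector part b = 1*(-3) - 4*(-5) = -3 - (-20) = 17
uv = -17 + 17*e12


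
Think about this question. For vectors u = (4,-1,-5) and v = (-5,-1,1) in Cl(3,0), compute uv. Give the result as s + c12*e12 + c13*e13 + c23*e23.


In Cl(3,0): e_i^2 = 1, e_ie_j = -e_je_i for i != j.
Scalar part = u . v = 4*(-5) + (-1)*(-1) + (-5)*1
= -20 + 1 + (-5) = -24
e12 coeff = 4*(-1) - (-1)*(-5) = -4 - 5 = -9
e13 coeff = 4*1 - (-5)*(-5) = 4 - 25 = -21
e23 coeff = (-1)*1 - (-5)*(-1) = -1 - 5 = -6
uv = -24 - 9*e12 - 21*e13 - 6*e23


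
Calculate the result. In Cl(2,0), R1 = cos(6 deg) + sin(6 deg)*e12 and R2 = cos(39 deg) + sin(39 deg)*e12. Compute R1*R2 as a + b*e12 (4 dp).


Same-plane rotors commute and their half-angles add:
R1*R2 = cos(a1 + a2) + sin(a1 + a2)*e12.
a1 + a2 = 6 + 39 = 45 deg
cos(45 deg) = 0.7071
sin(45 deg) = 0.7071
R1*R2 = 0.7071 + 0.7071*e12


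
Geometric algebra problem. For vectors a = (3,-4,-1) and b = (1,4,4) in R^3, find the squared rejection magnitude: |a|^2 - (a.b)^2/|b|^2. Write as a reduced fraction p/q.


|a|^2 = 3^2 + (-4)^2 + (-1)^2 = 26
|b|^2 = 1^2 + 4^2 + 4^2 = 33
a . b = 3*1 + (-4)*4 + (-1)*4 = -17
(a.b)^2 = (-17)^2 = 289
|rej|^2 = 26 - 289/33
= (858 - 289)/33
= 569/33
In lowest terms: 569/33


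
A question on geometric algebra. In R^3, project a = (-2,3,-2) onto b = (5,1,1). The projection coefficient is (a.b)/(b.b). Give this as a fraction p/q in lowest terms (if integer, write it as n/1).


Projection coefficient = (a . b) / (b . b)
a . b = (-2)*5 + 3*1 + (-2)*1
= -10 + 3 + (-2) = -9
b . b = 5^2 + 1^2 + 1^2
= 25 + 1 + 1 = 27
Coefficient = -9/27
In lowest terms: -1/3


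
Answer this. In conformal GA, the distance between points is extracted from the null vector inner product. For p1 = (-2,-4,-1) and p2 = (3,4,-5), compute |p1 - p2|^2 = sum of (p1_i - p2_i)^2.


p1 - p2 = (-5, -8, 4)
|p1 - p2|^2 = (-5)^2 + (-8)^2 + 4^2
= 25 + 64 + 16
= 105


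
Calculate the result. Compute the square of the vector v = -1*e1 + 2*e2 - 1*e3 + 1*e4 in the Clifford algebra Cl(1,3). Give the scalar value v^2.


v^2 = sum of c_i^2 * e_i^2
Positive signature terms (e_i^2 = +1): (-1)^2 = 1
Negative signature terms (e_j^2 = -1): 2^2 + (-1)^2 + 1^2 = 6
v^2 = 1 - 6 = -5


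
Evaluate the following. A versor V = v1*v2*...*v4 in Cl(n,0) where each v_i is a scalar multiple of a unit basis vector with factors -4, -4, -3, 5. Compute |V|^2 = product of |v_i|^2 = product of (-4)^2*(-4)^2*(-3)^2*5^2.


Each vector v_i has |v_i|^2 = s_i^2
Squared scales: (-4)^2 = 16, (-4)^2 = 16, (-3)^2 = 9, 5^2 = 25
|V|^2 = 16 * 16 * 9 * 25
= 57600


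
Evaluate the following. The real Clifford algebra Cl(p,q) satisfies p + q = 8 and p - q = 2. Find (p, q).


We need p + q = 8 and p - q = 2.
Adding: 2p = 8 + 2 = 10, so p = 5.
Then q = 8 - 5 = 3.
(p, q) = (5, 3)


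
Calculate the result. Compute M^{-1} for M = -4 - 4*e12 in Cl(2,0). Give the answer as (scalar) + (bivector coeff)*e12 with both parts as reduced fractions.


M = -4 - 4*e12, where e12^2 = -1.
Since M commutes with its reverse ~M = a - b*e12, M * ~M = a^2 - b^2*e12^2 = a^2 + b^2.
So M^{-1} = ~M / (a^2 + b^2) = (a - b*e12)/(a^2 + b^2).
a^2 + b^2 = 16 + 16 = 32
Scalar part = -4/32 = -1/8
Bivector coeff = 4/32 = 1/8
M^{-1} = -1/8 + 1/8*e12


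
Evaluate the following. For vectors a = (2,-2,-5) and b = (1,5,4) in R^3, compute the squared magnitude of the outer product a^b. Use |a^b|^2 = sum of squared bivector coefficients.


a wedge b = (a1*b2 - a2*b1)*e12 + (a1*b3 - a3*b1)*e13 + (a2*b3 - a3*b2)*e23
e12 coeff: 2*5 - (-2)*1 = 10 - (-2) = 12
e13 coeff: 2*4 - (-5)*1 = 8 - (-5) = 13
e23 coeff: (-2)*4 - (-5)*5 = -8 - (-25) = 17
|a wedge b|^2 = 12^2 + 13^2 + 17^2
= 144 + 169 + 289
= 602


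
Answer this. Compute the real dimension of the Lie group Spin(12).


Spin(n) double-covers SO(n); both have Lie algebra so(n) of dimension n(n-1)/2.
n = 12
n(n-1) = 12 * 11 = 132
dim Spin(12) = 132/2 = 66


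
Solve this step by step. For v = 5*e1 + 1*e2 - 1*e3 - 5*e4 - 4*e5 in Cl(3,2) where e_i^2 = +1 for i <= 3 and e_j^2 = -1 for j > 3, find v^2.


v^2 = sum of c_i^2 * e_i^2
Positive signature terms (e_i^2 = +1): 5^2 + 1^2 + (-1)^2 = 27
Negative signature terms (e_j^2 = -1): (-5)^2 + (-4)^2 = 41
v^2 = 27 - 41 = -14


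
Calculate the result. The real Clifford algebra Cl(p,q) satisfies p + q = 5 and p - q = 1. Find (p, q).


We need p + q = 5 and p - q = 1.
Adding: 2p = 5 + 1 = 6, so p = 3.
Then q = 5 - 3 = 2.
(p, q) = (3, 2)


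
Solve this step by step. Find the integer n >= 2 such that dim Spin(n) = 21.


dim Spin(n) = dim so(n) = n(n-1)/2.
Solve n(n-1)/2 = 21, i.e. n^2 - n - 42 = 0.
Discriminant = 1 + 8*21 = 169
n = (1 + sqrt(169))/2 = (1 + 13)/2 = 7


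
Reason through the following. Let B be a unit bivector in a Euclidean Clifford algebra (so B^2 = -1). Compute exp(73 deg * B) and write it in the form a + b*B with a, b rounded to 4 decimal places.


For a unit bivector B with B^2 = -1, the exponential series gives
e^(theta*B) = cos(theta) + sin(theta)*B (the GA analogue of Euler's formula).
theta = 73 degrees = 1.27409 rad
cos(73 deg) = 0.2924
sin(73 deg) = 0.9563
exp(theta*B) = 0.2924 + 0.9563*B


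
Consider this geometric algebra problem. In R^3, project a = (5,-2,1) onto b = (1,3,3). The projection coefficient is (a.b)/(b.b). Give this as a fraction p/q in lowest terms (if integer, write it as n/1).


Projection coefficient = (a . b) / (b . b)
a . b = 5*1 + (-2)*3 + 1*3
= 5 + (-6) + 3 = 2
b . b = 1^2 + 3^2 + 3^2
= 1 + 9 + 9 = 19
Coefficient = 2/19
In lowest terms: 2/19


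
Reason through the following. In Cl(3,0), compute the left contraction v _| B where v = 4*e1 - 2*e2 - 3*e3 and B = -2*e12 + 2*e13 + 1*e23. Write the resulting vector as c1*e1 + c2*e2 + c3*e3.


Left contraction v _| B = <vB>_1 (grade-1 part of the geometric product vB).
Using e1_|e12 = e2, e2_|e12 = -e1, e1_|e13 = e3, e3_|e13 = -e1, e2_|e23 = e3, e3_|e23 = -e2:
e1 coeff: -v2*b12 - v3*b13 = -(-2)*(-2) - (-3)*(2) = 2
e2 coeff: v1*b12 - v3*b23 = (4)*(-2) - (-3)*(1) = -5
e3 coeff: v1*b13 + v2*b23 = (4)*(2) + (-2)*(1) = 6
v _| B = 2*e1 - 5*e2 + 6*e3


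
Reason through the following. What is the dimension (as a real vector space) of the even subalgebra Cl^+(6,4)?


Even subalgebra dimension = 2^(n-1)
n = 6 + 4 = 10
2^(10 - 1) = 2^9 = 512
Verification: sum of C(10,k) for even k = 1 + 45 + 210 + 210 + 45 + 1 = 512
Result = 512


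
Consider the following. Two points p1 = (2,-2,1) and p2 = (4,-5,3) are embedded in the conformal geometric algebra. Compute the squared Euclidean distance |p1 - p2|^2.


p1 - p2 = (-2, 3, -2)
|p1 - p2|^2 = (-2)^2 + 3^2 + (-2)^2
= 4 + 9 + 4
= 17


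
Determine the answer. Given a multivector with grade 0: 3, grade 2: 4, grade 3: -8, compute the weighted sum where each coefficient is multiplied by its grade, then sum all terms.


Grade-weighted sum = sum of grade_k * coefficient_k
0*3 = 0
2*4 = 8
3*(-8) = -24
Total = 0 + 8 + (-24) = -16


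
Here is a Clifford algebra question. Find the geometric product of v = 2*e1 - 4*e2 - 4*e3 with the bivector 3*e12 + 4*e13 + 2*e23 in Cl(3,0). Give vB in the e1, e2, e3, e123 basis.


vB has grade-1 (vector) and grade-3 (trivector) parts: vB = (v _| B) + (v ^ B).
Vector part <vB>_1:
  e1: -v2*b12 - v3*b13 = -(-4)*(3) - (-4)*(4) = 28
  e2: v1*b12 - v3*b23 = (2)*(3) - (-4)*(2) = 14
  e3: v1*b13 + v2*b23 = (2)*(4) + (-4)*(2) = 0
Trivector part <vB>_3:
  e123: v1*b23 - v2*b13 + v3*b12 = (2)*(2) - (-4)*(4) + (-4)*(3) = 8
vB = 28*e1 + 14*e2 + 0*e3 + 8*e123


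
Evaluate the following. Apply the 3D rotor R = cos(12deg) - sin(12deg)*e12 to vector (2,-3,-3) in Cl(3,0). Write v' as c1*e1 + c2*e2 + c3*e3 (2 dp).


Rotor R = cos(12deg) - sin(12deg)*e12
Rotation angle theta = 2 * 12 = 24 degrees in the e12 plane (e1 -> e2).
The component perpendicular to the plane (e3) is invariant: v'_3 = v3 = -3.00
cos(24deg) = 0.9135, sin(24deg) = 0.4067
v'_1 = v1*cos(theta) - v2*sin(theta) = 2*0.9135 - (-3)*0.4067 = 3.05
v'_2 = v1*sin(theta) + v2*cos(theta) = 2*0.4067 + (-3)*0.9135 = -1.93
v' = 3.05*e1 - 1.93*e2 - 3.00*e3


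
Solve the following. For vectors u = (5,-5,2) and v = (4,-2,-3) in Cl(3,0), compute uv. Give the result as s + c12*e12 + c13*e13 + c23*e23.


In Cl(3,0): e_i^2 = 1, e_ie_j = -e_je_i for i != j.
Scalar part = u . v = 5*4 + (-5)*(-2) + 2*(-3)
= 20 + 10 + (-6) = 24
e12 coeff = 5*(-2) - (-5)*4 = -10 - (-20) = 10
e13 coeff = 5*(-3) - 2*4 = -15 - 8 = -23
e23 coeff = (-5)*(-3) - 2*(-2) = 15 - (-4) = 19
uv = 24 + 10*e12 - 23*e13 + 19*e23


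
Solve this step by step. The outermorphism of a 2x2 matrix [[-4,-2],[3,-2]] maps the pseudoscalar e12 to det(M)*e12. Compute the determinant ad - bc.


The outermorphism of a linear map f sends e1^e2 to f(e1)^f(e2).
f(e1) = -4*e1 + 3*e2
f(e2) = -2*e1 - 2*e2
f(e1) ^ f(e2) = (-4*e1 + 3*e2) ^ (-2*e1 - 2*e2)
= (-4)*(-2)*e12 + 3*(-2)*e21
= (8 - (-6))*e12
= 14*e12
Coefficient = 14


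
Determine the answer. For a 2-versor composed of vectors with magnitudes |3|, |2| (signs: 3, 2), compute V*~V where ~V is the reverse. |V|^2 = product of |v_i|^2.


Each vector v_i has |v_i|^2 = s_i^2
Squared scales: 3^2 = 9, 2^2 = 4
|V|^2 = 9 * 4
= 36


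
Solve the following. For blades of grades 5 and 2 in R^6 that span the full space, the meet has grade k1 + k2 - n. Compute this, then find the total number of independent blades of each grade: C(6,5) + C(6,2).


Meet grade = grade(A) + grade(B) - n
= 5 + 2 - 6 = 1
C(6,5) = 6
C(6,2) = 15
dim_A + dim_B = 6 + 15 = 21


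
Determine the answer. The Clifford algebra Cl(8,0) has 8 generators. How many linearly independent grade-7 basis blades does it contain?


Number of grade-k basis blades in Cl(p,q) with n = p + q is C(n, k).
n = 8 + 0 = 8
C(8, 7) = 8! / (7! * 1!)
= 40320 / (5040 * 1)
= 8


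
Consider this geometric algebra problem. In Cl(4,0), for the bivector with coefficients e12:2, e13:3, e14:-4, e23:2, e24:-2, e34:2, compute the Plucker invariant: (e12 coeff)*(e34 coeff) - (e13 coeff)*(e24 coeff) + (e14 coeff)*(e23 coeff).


Plucker relation: af - be + cd
a*f = 2*2 = 4
b*e = 3*(-2) = -6
c*d = (-4)*2 = -8
af - be + cd = 4 - (-6) + (-8)
= 2


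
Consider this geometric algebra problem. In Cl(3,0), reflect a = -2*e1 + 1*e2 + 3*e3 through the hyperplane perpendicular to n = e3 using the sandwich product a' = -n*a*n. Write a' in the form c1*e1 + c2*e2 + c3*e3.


Reflection formula: a' = -n*a*n, with n = e3 (unit vector, n^2 = 1).
For reflection through hyperplane perp to e3:
The component along e3 flips sign, others stay.
a = (-2, 1, 3)
a' = (-2, 1, -3)
a' = -2*e1 + 1*e2 - 3*e3


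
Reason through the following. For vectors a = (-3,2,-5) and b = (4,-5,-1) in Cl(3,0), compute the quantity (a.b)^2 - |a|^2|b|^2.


a . b = (-3)*4 + 2*(-5) + (-5)*(-1)
= -12 + (-10) + 5 = -17
|a|^2 = (-3)^2 + 2^2 + (-5)^2 = 38
|b|^2 = 4^2 + (-5)^2 + (-1)^2 = 42
(a.b)^2 = (-17)^2 = 289
|a|^2 * |b|^2 = 38 * 42 = 1596
Result = 289 - 1596 = -1307


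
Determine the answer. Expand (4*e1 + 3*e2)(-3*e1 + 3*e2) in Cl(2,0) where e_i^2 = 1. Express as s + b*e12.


Expand: (4*e1 + 3*e2)(-3*e1 + 3*e2)
= 4*(-3)*e1e1 + 4*3*e1e2 + 3*(-3)*e2e1 + 3*3*e2e2
Using e1^2 = e2^2 = 1, e2e1 = -e1e2:
Scalar part s = 4*(-3) + 3*3 = -12 + 9 = -3
Bivector part b = 4*3 - 3*(-3) = 12 - (-9) = 21
uv = -3 + 21*e12


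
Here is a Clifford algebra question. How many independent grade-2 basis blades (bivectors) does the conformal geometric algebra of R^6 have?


The conformal model of R^6 uses Cl(7,1) with m = 6 + 2 = 8 generators.
Number of grade-2 blades = C(m, 2) = C(8, 2)
= 8*7/2 = 28


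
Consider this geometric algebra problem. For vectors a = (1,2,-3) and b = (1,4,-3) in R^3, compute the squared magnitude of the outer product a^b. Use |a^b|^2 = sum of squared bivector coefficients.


a wedge b = (a1*b2 - a2*b1)*e12 + (a1*b3 - a3*b1)*e13 + (a2*b3 - a3*b2)*e23
e12 coeff: 1*4 - 2*1 = 4 - 2 = 2
e13 coeff: 1*(-3) - (-3)*1 = -3 - (-3) = 0
e23 coeff: 2*(-3) - (-3)*4 = -6 - (-12) = 6
|a wedge b|^2 = 2^2 + 0^2 + 6^2
= 4 + 0 + 36
= 40


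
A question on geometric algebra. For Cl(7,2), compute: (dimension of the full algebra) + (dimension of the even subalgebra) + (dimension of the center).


n = 7 + 2 = 9
Total dim = 2^9 = 512
Even subalgebra dim = 2^8 = 256
n is odd, so center dim = 2
Sum = 512 + 256 + 2 = 770


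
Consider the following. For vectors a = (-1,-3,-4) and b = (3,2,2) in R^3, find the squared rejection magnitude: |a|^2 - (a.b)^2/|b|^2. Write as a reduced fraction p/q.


|a|^2 = (-1)^2 + (-3)^2 + (-4)^2 = 26
|b|^2 = 3^2 + 2^2 + 2^2 = 17
a . b = (-1)*3 + (-3)*2 + (-4)*2 = -17
(a.b)^2 = (-17)^2 = 289
|rej|^2 = 26 - 289/17
= (442 - 289)/17
= 153/17
In lowest terms: 9/1


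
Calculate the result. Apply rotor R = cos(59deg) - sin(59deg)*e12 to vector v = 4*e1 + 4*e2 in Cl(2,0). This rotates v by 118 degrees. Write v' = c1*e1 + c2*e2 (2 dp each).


Rotor R = cos(59deg) - sin(59deg)*e12
Rotation angle theta = 2 * 59 = 118 degrees
v' = R*v*~R rotates v by theta.
cos(118deg) = -0.4695, sin(118deg) = 0.8829
v'_1 = 4*cos(118deg) - 4*sin(118deg)
= 4*(-0.4695) - 4*0.8829
= -5.41
v'_2 = 4*sin(118deg) + 4*cos(118deg)
= 4*0.8829 + 4*(-0.4695)
= 1.65
v' = -5.41*e1 + 1.65*e2


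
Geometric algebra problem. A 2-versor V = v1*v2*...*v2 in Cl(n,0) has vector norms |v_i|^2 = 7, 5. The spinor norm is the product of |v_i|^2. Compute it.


Spinor norm N(V) = |v1|^2 * |v2|^2 * ... * |v2|^2
= 7 * 5
Running product: 7, 35
N(V) = 35


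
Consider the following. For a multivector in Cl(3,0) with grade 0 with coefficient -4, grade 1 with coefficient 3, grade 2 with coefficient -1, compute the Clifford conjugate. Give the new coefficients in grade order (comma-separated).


Clifford conjugate sign for grade k: (-1)^(k(k+1)/2)
Grade 0: (-1)^(0*1/2) = (-1)^0 = 1, coeff -4 -> -4
Grade 1: (-1)^(1*2/2) = (-1)^1 = -1, coeff 3 -> -3
Grade 2: (-1)^(2*3/2) = (-1)^3 = -1, coeff -1 -> 1
Conjugated coefficients: -4, -3, 1


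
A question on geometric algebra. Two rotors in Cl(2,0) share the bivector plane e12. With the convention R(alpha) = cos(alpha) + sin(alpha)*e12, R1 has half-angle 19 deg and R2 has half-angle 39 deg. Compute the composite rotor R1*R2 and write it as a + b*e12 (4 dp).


Same-plane rotors commute and their half-angles add:
R1*R2 = cos(a1 + a2) + sin(a1 + a2)*e12.
a1 + a2 = 19 + 39 = 58 deg
cos(58 deg) = 0.5299
sin(58 deg) = 0.8480
R1*R2 = 0.5299 + 0.8480*e12


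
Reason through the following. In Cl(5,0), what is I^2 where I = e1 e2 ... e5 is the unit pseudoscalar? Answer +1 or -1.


The pseudoscalar I = e1...e_n (product of all n generators) of Cl(p,q) satisfies I^2 = (-1)^(q + n(n-1)/2).
p = 5, q = 0, n = p + q = 5
n(n-1)/2 = 5 * 4 / 2 = 10
Exponent = q + n(n-1)/2 = 0 + 10 = 10
I^2 = (-1)^10 = +1


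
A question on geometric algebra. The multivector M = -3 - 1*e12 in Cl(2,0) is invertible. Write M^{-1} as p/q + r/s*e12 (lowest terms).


M = -3 - 1*e12, where e12^2 = -1.
Since M commutes with its reverse ~M = a - b*e12, M * ~M = a^2 - b^2*e12^2 = a^2 + b^2.
So M^{-1} = ~M / (a^2 + b^2) = (a - b*e12)/(a^2 + b^2).
a^2 + b^2 = 9 + 1 = 10
Scalar part = -3/10 = -3/10
Bivector coeff = 1/10 = 1/10
M^{-1} = -3/10 + 1/10*e12


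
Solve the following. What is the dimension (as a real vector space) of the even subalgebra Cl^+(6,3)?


Even subalgebra dimension = 2^(n-1)
n = 6 + 3 = 9
2^(9 - 1) = 2^8 = 256
Verification: sum of C(9,k) for even k = 1 + 36 + 126 + 84 + 9 = 256
Result = 256


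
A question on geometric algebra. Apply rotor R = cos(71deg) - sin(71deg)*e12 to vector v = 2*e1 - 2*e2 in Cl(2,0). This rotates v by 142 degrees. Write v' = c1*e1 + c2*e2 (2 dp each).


Rotor R = cos(71deg) - sin(71deg)*e12
Rotation angle theta = 2 * 71 = 142 degrees
v' = R*v*~R rotates v by theta.
cos(142deg) = -0.7880, sin(142deg) = 0.6157
v'_1 = 2*cos(142deg) - (-2)*sin(142deg)
= 2*(-0.7880) - (-2)*0.6157
= -0.34
v'_2 = 2*sin(142deg) + (-2)*cos(142deg)
= 2*0.6157 + (-2)*(-0.7880)
= 2.81
v' = -0.34*e1 + 2.81*e2


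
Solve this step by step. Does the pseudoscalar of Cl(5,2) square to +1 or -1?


The pseudoscalar I = e1...e_n (product of all n generators) of Cl(p,q) satisfies I^2 = (-1)^(q + n(n-1)/2).
p = 5, q = 2, n = p + q = 7
n(n-1)/2 = 7 * 6 / 2 = 21
Exponent = q + n(n-1)/2 = 2 + 21 = 23
I^2 = (-1)^23 = -1


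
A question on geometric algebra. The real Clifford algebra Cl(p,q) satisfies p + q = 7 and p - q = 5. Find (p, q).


We need p + q = 7 and p - q = 5.
Adding: 2p = 7 + 5 = 12, so p = 6.
Then q = 7 - 6 = 1.
(p, q) = (6, 1)


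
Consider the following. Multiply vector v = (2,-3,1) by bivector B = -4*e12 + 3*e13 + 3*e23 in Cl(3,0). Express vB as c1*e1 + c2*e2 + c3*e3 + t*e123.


vB has grade-1 (vector) and grade-3 (trivector) parts: vB = (v _| B) + (v ^ B).
Vector part <vB>_1:
  e1: -v2*b12 - v3*b13 = -(-3)*(-4) - (1)*(3) = -15
  e2: v1*b12 - v3*b23 = (2)*(-4) - (1)*(3) = -11
  e3: v1*b13 + v2*b23 = (2)*(3) + (-3)*(3) = -3
Trivector part <vB>_3:
  e123: v1*b23 - v2*b13 + v3*b12 = (2)*(3) - (-3)*(3) + (1)*(-4) = 11
vB = -15*e1 - 11*e2 - 3*e3 + 11*e123


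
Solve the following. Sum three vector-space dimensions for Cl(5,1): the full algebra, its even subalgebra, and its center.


n = 5 + 1 = 6
Total dim = 2^6 = 64
Even subalgebra dim = 2^5 = 32
n is even, so center dim = 1
Sum = 64 + 32 + 1 = 97


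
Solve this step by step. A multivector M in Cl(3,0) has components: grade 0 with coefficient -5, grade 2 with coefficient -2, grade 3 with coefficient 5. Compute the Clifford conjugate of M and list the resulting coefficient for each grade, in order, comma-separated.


Clifford conjugate sign for grade k: (-1)^(k(k+1)/2)
Grade 0: (-1)^(0*1/2) = (-1)^0 = 1, coeff -5 -> -5
Grade 2: (-1)^(2*3/2) = (-1)^3 = -1, coeff -2 -> 2
Grade 3: (-1)^(3*4/2) = (-1)^6 = 1, coeff 5 -> 5
Conjugated coefficients: -5, 2, 5


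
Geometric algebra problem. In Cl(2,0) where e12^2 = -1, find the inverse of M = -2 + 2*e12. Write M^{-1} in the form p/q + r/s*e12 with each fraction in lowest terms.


M = -2 + 2*e12, where e12^2 = -1.
Since M commutes with its reverse ~M = a - b*e12, M * ~M = a^2 - b^2*e12^2 = a^2 + b^2.
So M^{-1} = ~M / (a^2 + b^2) = (a - b*e12)/(a^2 + b^2).
a^2 + b^2 = 4 + 4 = 8
Scalar part = -2/8 = -1/4
Bivector coeff = -2/8 = -1/4
M^{-1} = -1/4 - 1/4*e12


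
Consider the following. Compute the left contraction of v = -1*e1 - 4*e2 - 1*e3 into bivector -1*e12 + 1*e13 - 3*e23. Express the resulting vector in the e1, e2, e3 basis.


Left contraction v _| B = <vB>_1 (grade-1 part of the geometric product vB).
Using e1_|e12 = e2, e2_|e12 = -e1, e1_|e13 = e3, e3_|e13 = -e1, e2_|e23 = e3, e3_|e23 = -e2:
e1 coeff: -v2*b12 - v3*b13 = -(-4)*(-1) - (-1)*(1) = -3
e2 coeff: v1*b12 - v3*b23 = (-1)*(-1) - (-1)*(-3) = -2
e3 coeff: v1*b13 + v2*b23 = (-1)*(1) + (-4)*(-3) = 11
v _| B = -3*e1 - 2*e2 + 11*e3


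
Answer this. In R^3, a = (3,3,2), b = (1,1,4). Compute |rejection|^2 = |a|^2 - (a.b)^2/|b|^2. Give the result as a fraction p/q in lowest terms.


|a|^2 = 3^2 + 3^2 + 2^2 = 22
|b|^2 = 1^2 + 1^2 + 4^2 = 18
a . b = 3*1 + 3*1 + 2*4 = 14
(a.b)^2 = 14^2 = 196
|rej|^2 = 22 - 196/18
= (396 - 196)/18
= 200/18
In lowest terms: 100/9


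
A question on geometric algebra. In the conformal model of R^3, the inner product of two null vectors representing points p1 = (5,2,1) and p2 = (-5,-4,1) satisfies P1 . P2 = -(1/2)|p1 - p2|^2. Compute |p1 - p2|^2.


p1 - p2 = (10, 6, 0)
|p1 - p2|^2 = 10^2 + 6^2 + 0^2
= 100 + 36 + 0
= 136


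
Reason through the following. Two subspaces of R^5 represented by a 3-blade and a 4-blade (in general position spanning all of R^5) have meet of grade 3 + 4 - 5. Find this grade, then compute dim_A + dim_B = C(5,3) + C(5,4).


Meet grade = grade(A) + grade(B) - n
= 3 + 4 - 5 = 2
C(5,3) = 10
C(5,4) = 5
dim_A + dim_B = 10 + 5 = 15


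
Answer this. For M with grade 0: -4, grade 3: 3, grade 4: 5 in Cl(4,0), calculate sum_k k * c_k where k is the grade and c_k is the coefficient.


Grade-weighted sum = sum of grade_k * coefficient_k
0*(-4) = 0
3*3 = 9
4*5 = 20
Total = 0 + 9 + 20 = 29


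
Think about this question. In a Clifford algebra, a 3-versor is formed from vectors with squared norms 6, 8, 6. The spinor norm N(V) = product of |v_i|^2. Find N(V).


Spinor norm N(V) = |v1|^2 * |v2|^2 * ... * |v3|^2
= 6 * 8 * 6
Running product: 6, 48, 288
N(V) = 288


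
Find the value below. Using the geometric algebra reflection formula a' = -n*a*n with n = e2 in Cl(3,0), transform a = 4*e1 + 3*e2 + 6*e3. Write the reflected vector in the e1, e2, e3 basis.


Reflection formula: a' = -n*a*n, with n = e2 (unit vector, n^2 = 1).
For reflection through hyperplane perp to e2:
The component along e2 flips sign, others stay.
a = (4, 3, 6)
a' = (4, -3, 6)
a' = 4*e1 - 3*e2 + 6*e3


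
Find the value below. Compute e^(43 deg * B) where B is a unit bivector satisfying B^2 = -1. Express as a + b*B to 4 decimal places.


For a unit bivector B with B^2 = -1, the exponential series gives
e^(theta*B) = cos(theta) + sin(theta)*B (the GA analogue of Euler's formula).
theta = 43 degrees = 0.750492 rad
cos(43 deg) = 0.7314
sin(43 deg) = 0.6820
exp(theta*B) = 0.7314 + 0.6820*B


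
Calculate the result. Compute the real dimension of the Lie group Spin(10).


Spin(n) double-covers SO(n); both have Lie algebra so(n) of dimension n(n-1)/2.
n = 10
n(n-1) = 10 * 9 = 90
dim Spin(10) = 90/2 = 45


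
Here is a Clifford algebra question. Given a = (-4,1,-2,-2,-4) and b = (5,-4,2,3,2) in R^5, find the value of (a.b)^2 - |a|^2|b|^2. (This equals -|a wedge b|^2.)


a . b = (-4)*5 + 1*(-4) + (-2)*2 + (-2)*3 + (-4)*2
= -20 + (-4) + (-4) + (-6) + (-8) = -42
|a|^2 = (-4)^2 + 1^2 + (-2)^2 + (-2)^2 + (-4)^2 = 41
|b|^2 = 5^2 + (-4)^2 + 2^2 + 3^2 + 2^2 = 58
(a.b)^2 = (-42)^2 = 1764
|a|^2 * |b|^2 = 41 * 58 = 2378
Result = 1764 - 2378 = -614


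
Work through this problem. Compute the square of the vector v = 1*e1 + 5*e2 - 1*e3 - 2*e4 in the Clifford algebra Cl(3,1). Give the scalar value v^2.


v^2 = sum of c_i^2 * e_i^2
Positive signature terms (e_i^2 = +1): 1^2 + 5^2 + (-1)^2 = 27
Negative signature terms (e_j^2 = -1): (-2)^2 = 4
v^2 = 27 - 4 = 23


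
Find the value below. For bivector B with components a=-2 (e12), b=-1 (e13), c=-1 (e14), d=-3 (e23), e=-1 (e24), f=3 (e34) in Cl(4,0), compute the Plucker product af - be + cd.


Plucker relation: af - be + cd
a*f = (-2)*3 = -6
b*e = (-1)*(-1) = 1
c*d = (-1)*(-3) = 3
af - be + cd = -6 - 1 + 3
= -4


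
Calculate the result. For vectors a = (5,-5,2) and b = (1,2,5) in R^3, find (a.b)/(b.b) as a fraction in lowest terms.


Projection coefficient = (a . b) / (b . b)
a . b = 5*1 + (-5)*2 + 2*5
= 5 + (-10) + 10 = 5
b . b = 1^2 + 2^2 + 5^2
= 1 + 4 + 25 = 30
Coefficient = 5/30
In lowest terms: 1/6


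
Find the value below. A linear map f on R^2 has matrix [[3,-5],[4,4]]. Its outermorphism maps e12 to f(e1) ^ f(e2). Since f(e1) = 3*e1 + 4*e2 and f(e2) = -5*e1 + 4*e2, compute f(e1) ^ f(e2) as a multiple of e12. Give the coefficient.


The outermorphism of a linear map f sends e1^e2 to f(e1)^f(e2).
f(e1) = 3*e1 + 4*e2
f(e2) = -5*e1 + 4*e2
f(e1) ^ f(e2) = (3*e1 + 4*e2) ^ (-5*e1 + 4*e2)
= 3*4*e12 + 4*(-5)*e21
= (12 - (-20))*e12
= 32*e12
Coefficient = 32


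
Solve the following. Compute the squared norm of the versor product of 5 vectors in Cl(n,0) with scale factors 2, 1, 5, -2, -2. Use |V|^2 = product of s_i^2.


Each vector v_i has |v_i|^2 = s_i^2
Squared scales: 2^2 = 4, 1^2 = 1, 5^2 = 25, (-2)^2 = 4, (-2)^2 = 4
|V|^2 = 4 * 1 * 25 * 4 * 4
= 1600


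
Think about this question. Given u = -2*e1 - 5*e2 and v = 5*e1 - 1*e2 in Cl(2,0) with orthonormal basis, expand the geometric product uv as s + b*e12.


Expand: (-2*e1 - 5*e2)(5*e1 - 1*e2)
= (-2)*5*e1e1 + (-2)*(-1)*e1e2 + (-5)*5*e2e1 + (-5)*(-1)*e2e2
Using e1^2 = e2^2 = 1, e2e1 = -e1e2:
Scalar part s = (-2)*5 + (-5)*(-1) = -10 + 5 = -5
Bivector part b = (-2)*(-1) - (-5)*5 = 2 - (-25) = 27
uv = -5 + 27*e12


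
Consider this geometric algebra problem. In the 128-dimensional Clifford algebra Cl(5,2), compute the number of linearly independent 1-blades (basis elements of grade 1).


Number of grade-k basis blades in Cl(p,q) with n = p + q is C(n, k).
n = 5 + 2 = 7
C(7, 1) = 7! / (1! * 6!)
= 5040 / (1 * 720)
= 7


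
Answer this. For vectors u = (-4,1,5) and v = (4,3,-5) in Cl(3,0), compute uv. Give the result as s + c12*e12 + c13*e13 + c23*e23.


In Cl(3,0): e_i^2 = 1, e_ie_j = -e_je_i for i != j.
Scalar part = u . v = (-4)*4 + 1*3 + 5*(-5)
= -16 + 3 + (-25) = -38
e12 coeff = (-4)*3 - 1*4 = -12 - 4 = -16
e13 coeff = (-4)*(-5) - 5*4 = 20 - 20 = 0
e23 coeff = 1*(-5) - 5*3 = -5 - 15 = -20
uv = -38 - 16*e12 + 0*e13 - 20*e23


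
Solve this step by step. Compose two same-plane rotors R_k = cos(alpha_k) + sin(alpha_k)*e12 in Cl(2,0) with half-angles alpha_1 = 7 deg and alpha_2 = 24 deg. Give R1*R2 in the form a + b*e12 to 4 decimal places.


Same-plane rotors commute and their half-angles add:
R1*R2 = cos(a1 + a2) + sin(a1 + a2)*e12.
a1 + a2 = 7 + 24 = 31 deg
cos(31 deg) = 0.8572
sin(31 deg) = 0.5150
R1*R2 = 0.8572 + 0.5150*e12


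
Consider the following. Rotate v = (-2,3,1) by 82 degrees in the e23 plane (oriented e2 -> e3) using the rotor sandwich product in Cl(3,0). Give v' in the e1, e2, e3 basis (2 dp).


Rotor R = cos(41deg) - sin(41deg)*e23
Rotation angle theta = 2 * 41 = 82 degrees in the e23 plane (e2 -> e3).
The component perpendicular to the plane (e1) is invariant: v'_1 = v1 = -2.00
cos(82deg) = 0.1392, sin(82deg) = 0.9903
v'_2 = v2*cos(theta) - v3*sin(theta) = 3*0.1392 - 1*0.9903 = -0.57
v'_3 = v2*sin(theta) + v3*cos(theta) = 3*0.9903 + 1*0.1392 = 3.11
v' = -2.00*e1 - 0.57*e2 + 3.11*e3


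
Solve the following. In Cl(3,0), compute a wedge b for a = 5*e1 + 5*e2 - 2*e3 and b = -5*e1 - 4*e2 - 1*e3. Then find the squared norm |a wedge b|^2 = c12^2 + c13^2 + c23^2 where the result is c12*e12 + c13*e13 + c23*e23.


a wedge b = (a1*b2 - a2*b1)*e12 + (a1*b3 - a3*b1)*e13 + (a2*b3 - a3*b2)*e23
e12 coeff: 5*(-4) - 5*(-5) = -20 - (-25) = 5
e13 coeff: 5*(-1) - (-2)*(-5) = -5 - 10 = -15
e23 coeff: 5*(-1) - (-2)*(-4) = -5 - 8 = -13
|a wedge b|^2 = 5^2 + (-15)^2 + (-13)^2
= 25 + 225 + 169
= 419


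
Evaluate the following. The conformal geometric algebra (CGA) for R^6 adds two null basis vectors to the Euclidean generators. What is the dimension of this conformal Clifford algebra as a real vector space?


The conformal model of R^6 uses Cl(7,1): the 6 Euclidean generators plus two extra orthogonal generators e+ (e+^2 = +1) and e- (e-^2 = -1), from which the null vectors e0, einf are built.
Number of generators m = 6 + 2 = 8.
dim Cl(p,q) = 2^m = 2^8 = 256


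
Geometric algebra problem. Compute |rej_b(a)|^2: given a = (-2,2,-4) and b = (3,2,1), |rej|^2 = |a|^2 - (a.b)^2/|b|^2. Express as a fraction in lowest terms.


|a|^2 = (-2)^2 + 2^2 + (-4)^2 = 24
|b|^2 = 3^2 + 2^2 + 1^2 = 14
a . b = (-2)*3 + 2*2 + (-4)*1 = -6
(a.b)^2 = (-6)^2 = 36
|rej|^2 = 24 - 36/14
= (336 - 36)/14
= 300/14
In lowest terms: 150/7


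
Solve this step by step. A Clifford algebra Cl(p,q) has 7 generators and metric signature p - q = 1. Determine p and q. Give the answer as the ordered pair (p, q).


We need p + q = 7 and p - q = 1.
Adding: 2p = 7 + 1 = 8, so p = 4.
Then q = 7 - 4 = 3.
(p, q) = (4, 3)


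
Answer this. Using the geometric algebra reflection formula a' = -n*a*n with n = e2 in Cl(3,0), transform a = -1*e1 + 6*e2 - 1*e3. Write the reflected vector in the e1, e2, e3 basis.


Reflection formula: a' = -n*a*n, with n = e2 (unit vector, n^2 = 1).
For reflection through hyperplane perp to e2:
The component along e2 flips sign, others stay.
a = (-1, 6, -1)
a' = (-1, -6, -1)
a' = -1*e1 - 6*e2 - 1*e3


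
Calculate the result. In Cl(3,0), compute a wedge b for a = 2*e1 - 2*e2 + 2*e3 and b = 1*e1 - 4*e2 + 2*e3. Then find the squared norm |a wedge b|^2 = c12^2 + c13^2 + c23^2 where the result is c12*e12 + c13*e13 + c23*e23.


a wedge b = (a1*b2 - a2*b1)*e12 + (a1*b3 - a3*b1)*e13 + (a2*b3 - a3*b2)*e23
e12 coeff: 2*(-4) - (-2)*1 = -8 - (-2) = -6
e13 coeff: 2*2 - 2*1 = 4 - 2 = 2
e23 coeff: (-2)*2 - 2*(-4) = -4 - (-8) = 4
|a wedge b|^2 = (-6)^2 + 2^2 + 4^2
= 36 + 4 + 16
= 56


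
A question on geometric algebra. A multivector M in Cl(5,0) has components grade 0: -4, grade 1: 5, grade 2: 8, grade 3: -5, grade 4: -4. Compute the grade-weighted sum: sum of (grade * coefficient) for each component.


Grade-weighted sum = sum of grade_k * coefficient_k
0*(-4) = 0
1*5 = 5
2*8 = 16
3*(-5) = -15
4*(-4) = -16
Total = 0 + 5 + 16 + (-15) + (-16) = -10


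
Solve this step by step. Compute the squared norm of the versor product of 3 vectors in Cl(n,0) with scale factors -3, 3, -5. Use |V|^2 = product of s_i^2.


Each vector v_i has |v_i|^2 = s_i^2
Squared scales: (-3)^2 = 9, 3^2 = 9, (-5)^2 = 25
|V|^2 = 9 * 9 * 25
= 2025


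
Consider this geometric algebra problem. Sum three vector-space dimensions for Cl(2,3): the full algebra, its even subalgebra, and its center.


n = 2 + 3 = 5
Total dim = 2^5 = 32
Even subalgebra dim = 2^4 = 16
n is odd, so center dim = 2
Sum = 32 + 16 + 2 = 50


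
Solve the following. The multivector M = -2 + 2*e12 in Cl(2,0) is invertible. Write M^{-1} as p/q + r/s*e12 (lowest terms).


M = -2 + 2*e12, where e12^2 = -1.
Since M commutes with its reverse ~M = a - b*e12, M * ~M = a^2 - b^2*e12^2 = a^2 + b^2.
So M^{-1} = ~M / (a^2 + b^2) = (a - b*e12)/(a^2 + b^2).
a^2 + b^2 = 4 + 4 = 8
Scalar part = -2/8 = -1/4
Bivector coeff = -2/8 = -1/4
M^{-1} = -1/4 - 1/4*e12


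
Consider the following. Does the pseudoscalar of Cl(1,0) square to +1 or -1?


The pseudoscalar I = e1...e_n (product of all n generators) of Cl(p,q) satisfies I^2 = (-1)^(q + n(n-1)/2).
p = 1, q = 0, n = p + q = 1
n(n-1)/2 = 1 * 0 / 2 = 0
Exponent = q + n(n-1)/2 = 0 + 0 = 0
I^2 = (-1)^0 = +1


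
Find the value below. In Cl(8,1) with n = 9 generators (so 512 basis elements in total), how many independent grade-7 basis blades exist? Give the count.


Number of grade-k basis blades in Cl(p,q) with n = p + q is C(n, k).
n = 8 + 1 = 9
C(9, 7) = 9! / (7! * 2!)
= 362880 / (5040 * 2)
= 36


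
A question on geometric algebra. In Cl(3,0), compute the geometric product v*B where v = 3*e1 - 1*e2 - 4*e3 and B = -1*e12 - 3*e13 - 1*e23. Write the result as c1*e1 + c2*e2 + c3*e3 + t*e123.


vB has grade-1 (vector) and grade-3 (trivector) parts: vB = (v _| B) + (v ^ B).
Vector part <vB>_1:
  e1: -v2*b12 - v3*b13 = -(-1)*(-1) - (-4)*(-3) = -13
  e2: v1*b12 - v3*b23 = (3)*(-1) - (-4)*(-1) = -7
  e3: v1*b13 + v2*b23 = (3)*(-3) + (-1)*(-1) = -8
Trivector part <vB>_3:
  e123: v1*b23 - v2*b13 + v3*b12 = (3)*(-1) - (-1)*(-3) + (-4)*(-1) = -2
vB = -13*e1 - 7*e2 - 8*e3 - 2*e123


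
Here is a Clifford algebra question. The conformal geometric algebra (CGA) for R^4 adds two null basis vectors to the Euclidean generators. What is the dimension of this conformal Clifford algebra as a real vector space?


The conformal model of R^4 uses Cl(5,1): the 4 Euclidean generators plus two extra orthogonal generators e+ (e+^2 = +1) and e- (e-^2 = -1), from which the null vectors e0, einf are built.
Number of generators m = 4 + 2 = 6.
dim Cl(p,q) = 2^m = 2^6 = 64


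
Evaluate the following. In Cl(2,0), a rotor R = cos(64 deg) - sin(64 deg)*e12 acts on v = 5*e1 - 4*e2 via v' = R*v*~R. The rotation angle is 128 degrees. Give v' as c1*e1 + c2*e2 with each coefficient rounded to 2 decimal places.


Rotor R = cos(64deg) - sin(64deg)*e12
Rotation angle theta = 2 * 64 = 128 degrees
v' = R*v*~R rotates v by theta.
cos(128deg) = -0.6157, sin(128deg) = 0.7880
v'_1 = 5*cos(128deg) - (-4)*sin(128deg)
= 5*(-0.6157) - (-4)*0.7880
= 0.07
v'_2 = 5*sin(128deg) + (-4)*cos(128deg)
= 5*0.7880 + (-4)*(-0.6157)
= 6.40
v' = 0.07*e1 + 6.40*e2


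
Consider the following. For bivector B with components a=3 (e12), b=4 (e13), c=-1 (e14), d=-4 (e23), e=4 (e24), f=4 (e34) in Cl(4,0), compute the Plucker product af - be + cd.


Plucker relation: af - be + cd
a*f = 3*4 = 12
b*e = 4*4 = 16
c*d = (-1)*(-4) = 4
af - be + cd = 12 - 16 + 4
= 0


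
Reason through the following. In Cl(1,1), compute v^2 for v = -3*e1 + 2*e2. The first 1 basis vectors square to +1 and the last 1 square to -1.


v^2 = sum of c_i^2 * e_i^2
Positive signature terms (e_i^2 = +1): (-3)^2 = 9
Negative signature terms (e_j^2 = -1): 2^2 = 4
v^2 = 9 - 4 = 5


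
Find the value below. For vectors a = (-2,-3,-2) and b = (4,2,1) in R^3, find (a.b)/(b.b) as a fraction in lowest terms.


Projection coefficient = (a . b) / (b . b)
a . b = (-2)*4 + (-3)*2 + (-2)*1
= -8 + (-6) + (-2) = -16
b . b = 4^2 + 2^2 + 1^2
= 16 + 4 + 1 = 21
Coefficient = -16/21
In lowest terms: -16/21


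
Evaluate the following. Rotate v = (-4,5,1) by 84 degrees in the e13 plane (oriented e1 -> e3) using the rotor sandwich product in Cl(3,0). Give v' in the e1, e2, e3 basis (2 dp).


Rotor R = cos(42deg) - sin(42deg)*e13
Rotation angle theta = 2 * 42 = 84 degrees in the e13 plane (e1 -> e3).
The component perpendicular to the plane (e2) is invariant: v'_2 = v2 = 5.00
cos(84deg) = 0.1045, sin(84deg) = 0.9945
v'_1 = v1*cos(theta) - v3*sin(theta) = -4*0.1045 - 1*0.9945 = -1.41
v'_3 = v1*sin(theta) + v3*cos(theta) = -4*0.9945 + 1*0.1045 = -3.87
v' = -1.41*e1 + 5.00*e2 - 3.87*e3


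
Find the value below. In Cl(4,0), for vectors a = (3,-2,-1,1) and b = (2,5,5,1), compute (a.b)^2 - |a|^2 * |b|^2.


a . b = 3*2 + (-2)*5 + (-1)*5 + 1*1
= 6 + (-10) + (-5) + 1 = -8
|a|^2 = 3^2 + (-2)^2 + (-1)^2 + 1^2 = 15
|b|^2 = 2^2 + 5^2 + 5^2 + 1^2 = 55
(a.b)^2 = (-8)^2 = 64
|a|^2 * |b|^2 = 15 * 55 = 825
Result = 64 - 825 = -761


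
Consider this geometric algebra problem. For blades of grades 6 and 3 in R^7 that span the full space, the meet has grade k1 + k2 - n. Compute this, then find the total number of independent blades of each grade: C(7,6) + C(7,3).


Meet grade = grade(A) + grade(B) - n
= 6 + 3 - 7 = 2
C(7,6) = 7
C(7,3) = 35
dim_A + dim_B = 7 + 35 = 42


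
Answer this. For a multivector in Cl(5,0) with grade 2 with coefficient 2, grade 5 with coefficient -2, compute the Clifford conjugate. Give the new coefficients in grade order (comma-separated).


Clifford conjugate sign for grade k: (-1)^(k(k+1)/2)
Grade 2: (-1)^(2*3/2) = (-1)^3 = -1, coeff 2 -> -2
Grade 5: (-1)^(5*6/2) = (-1)^15 = -1, coeff -2 -> 2
Conjugated coefficients: -2, 2


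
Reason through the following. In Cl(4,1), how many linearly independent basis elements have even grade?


Even subalgebra dimension = 2^(n-1)
n = 4 + 1 = 5
2^(5 - 1) = 2^4 = 16
Verification: sum of C(5,k) for even k = 1 + 10 + 5 = 16
Result = 16


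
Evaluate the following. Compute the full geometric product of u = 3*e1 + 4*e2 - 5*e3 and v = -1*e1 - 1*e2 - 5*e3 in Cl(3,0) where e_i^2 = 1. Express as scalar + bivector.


In Cl(3,0): e_i^2 = 1, e_ie_j = -e_je_i for i != j.
Scalar part = u . v = 3*(-1) + 4*(-1) + (-5)*(-5)
= -3 + (-4) + 25 = 18
e12 coeff = 3*(-1) - 4*(-1) = -3 - (-4) = 1
e13 coeff = 3*(-5) - (-5)*(-1) = -15 - 5 = -20
e23 coeff = 4*(-5) - (-5)*(-1) = -20 - 5 = -25
uv = 18 + 1*e12 - 20*e13 - 25*e23


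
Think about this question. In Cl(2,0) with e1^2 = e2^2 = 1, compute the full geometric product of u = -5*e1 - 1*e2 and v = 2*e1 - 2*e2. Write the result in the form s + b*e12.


Expand: (-5*e1 - 1*e2)(2*e1 - 2*e2)
= (-5)*2*e1e1 + (-5)*(-2)*e1e2 + (-1)*2*e2e1 + (-1)*(-2)*e2e2
Using e1^2 = e2^2 = 1, e2e1 = -e1e2:
Scalar part s = (-5)*2 + (-1)*(-2) = -10 + 2 = -8
Bivector part b = (-5)*(-2) - (-1)*2 = 10 - (-2) = 12
uv = -8 + 12*e12


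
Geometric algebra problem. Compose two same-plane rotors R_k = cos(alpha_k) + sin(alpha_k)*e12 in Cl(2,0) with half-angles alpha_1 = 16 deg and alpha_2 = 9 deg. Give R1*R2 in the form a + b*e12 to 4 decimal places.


Same-plane rotors commute and their half-angles add:
R1*R2 = cos(a1 + a2) + sin(a1 + a2)*e12.
a1 + a2 = 16 + 9 = 25 deg
cos(25 deg) = 0.9063
sin(25 deg) = 0.4226
R1*R2 = 0.9063 + 0.4226*e12


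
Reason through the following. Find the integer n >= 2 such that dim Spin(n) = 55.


dim Spin(n) = dim so(n) = n(n-1)/2.
Solve n(n-1)/2 = 55, i.e. n^2 - n - 110 = 0.
Discriminant = 1 + 8*55 = 441
n = (1 + sqrt(441))/2 = (1 + 21)/2 = 11


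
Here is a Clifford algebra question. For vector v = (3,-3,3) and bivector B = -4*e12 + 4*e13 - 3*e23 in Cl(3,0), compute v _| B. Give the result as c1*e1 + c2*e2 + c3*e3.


Left contraction v _| B = <vB>_1 (grade-1 part of the geometric product vB).
Using e1_|e12 = e2, e2_|e12 = -e1, e1_|e13 = e3, e3_|e13 = -e1, e2_|e23 = e3, e3_|e23 = -e2:
e1 coeff: -v2*b12 - v3*b13 = -(-3)*(-4) - (3)*(4) = -24
e2 coeff: v1*b12 - v3*b23 = (3)*(-4) - (3)*(-3) = -3
e3 coeff: v1*b13 + v2*b23 = (3)*(4) + (-3)*(-3) = 21
v _| B = -24*e1 - 3*e2 + 21*e3


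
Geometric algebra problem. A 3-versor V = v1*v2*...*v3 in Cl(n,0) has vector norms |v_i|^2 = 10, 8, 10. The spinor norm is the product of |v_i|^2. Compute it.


Spinor norm N(V) = |v1|^2 * |v2|^2 * ... * |v3|^2
= 10 * 8 * 10
Running product: 10, 80, 800
N(V) = 800


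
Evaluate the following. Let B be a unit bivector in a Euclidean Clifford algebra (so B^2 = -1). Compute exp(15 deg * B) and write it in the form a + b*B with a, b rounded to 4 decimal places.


For a unit bivector B with B^2 = -1, the exponential series gives
e^(theta*B) = cos(theta) + sin(theta)*B (the GA analogue of Euler's formula).
theta = 15 degrees = 0.261799 rad
cos(15 deg) = 0.9659
sin(15 deg) = 0.2588
exp(theta*B) = 0.9659 + 0.2588*B


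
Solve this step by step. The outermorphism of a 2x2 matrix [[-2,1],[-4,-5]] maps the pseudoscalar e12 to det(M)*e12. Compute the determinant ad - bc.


The outermorphism of a linear map f sends e1^e2 to f(e1)^f(e2).
f(e1) = -2*e1 - 4*e2
f(e2) = 1*e1 - 5*e2
f(e1) ^ f(e2) = (-2*e1 - 4*e2) ^ (1*e1 - 5*e2)
= (-2)*(-5)*e12 + (-4)*1*e21
= (10 - (-4))*e12
= 14*e12
Coefficient = 14
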